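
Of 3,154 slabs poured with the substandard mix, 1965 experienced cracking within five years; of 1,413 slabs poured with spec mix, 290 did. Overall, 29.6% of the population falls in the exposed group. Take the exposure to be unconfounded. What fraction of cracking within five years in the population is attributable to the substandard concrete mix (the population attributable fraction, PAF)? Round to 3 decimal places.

p₁ = P(outcome | exposed) = 1965/3154 = 0.62302
p₀ = P(outcome | unexposed) = 290/1413 = 0.20524
Overall risk P(Y=1) = π·p₁ + (1−π)·p₀ = 0.296×0.62302 + 0.704×0.20524 = 0.3289.
Under exogeneity, PAF = [P(Y=1) − p₀] / P(Y=1).
PAF = (0.3289 − 0.20524) / 0.3289 ≈ 0.3760

PAF ≈ 0.376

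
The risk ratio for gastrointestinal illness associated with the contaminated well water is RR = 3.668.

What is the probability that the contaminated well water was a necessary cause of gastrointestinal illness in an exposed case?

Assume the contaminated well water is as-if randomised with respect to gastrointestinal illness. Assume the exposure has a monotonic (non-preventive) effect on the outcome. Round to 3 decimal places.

Under exogeneity and monotonicity, PN = (RR − 1) / RR = 1 − 1/RR.
PN = (3.668 − 1) / 3.668 = 2.668 / 3.668 ≈ 0.7274

PN ≈ 0.727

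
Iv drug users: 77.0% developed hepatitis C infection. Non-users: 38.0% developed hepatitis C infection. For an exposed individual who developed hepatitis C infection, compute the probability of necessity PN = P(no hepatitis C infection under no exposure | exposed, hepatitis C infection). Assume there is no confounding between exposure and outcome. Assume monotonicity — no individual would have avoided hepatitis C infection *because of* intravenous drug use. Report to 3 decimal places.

p₁ = 0.77, p₀ = 0.38.
Under exogeneity and monotonicity, PN = (p₁ − p₀) / p₁.
PN = (0.77 − 0.38) / 0.77 = 0.39 / 0.77 ≈ 0.5065

PN ≈ 0.506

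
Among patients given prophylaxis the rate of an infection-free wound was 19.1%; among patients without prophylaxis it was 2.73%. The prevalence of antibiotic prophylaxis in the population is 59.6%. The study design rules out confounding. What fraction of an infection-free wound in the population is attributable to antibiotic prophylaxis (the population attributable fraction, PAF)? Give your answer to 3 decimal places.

p₁ = 0.191, p₀ = 0.0273.
Overall risk P(Y=1) = π·p₁ + (1−π)·p₀ = 0.596×0.191 + 0.404×0.0273 = 0.12487.
Under exogeneity, PAF = [P(Y=1) − p₀] / P(Y=1).
PAF = (0.12487 − 0.0273) / 0.12487 ≈ 0.7814

PAF ≈ 0.781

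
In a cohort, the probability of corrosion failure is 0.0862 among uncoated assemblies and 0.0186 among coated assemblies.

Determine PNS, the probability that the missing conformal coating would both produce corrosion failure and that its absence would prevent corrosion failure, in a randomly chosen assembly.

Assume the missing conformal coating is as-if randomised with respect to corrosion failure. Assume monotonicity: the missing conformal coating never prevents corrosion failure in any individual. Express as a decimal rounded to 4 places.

PNS ≈ 0.0676

Let p₁ = 0.0862, p₀ = 0.0186.
Under exogeneity and monotonicity, PNS = p₁ − p₀.
PNS = 0.0862 − 0.0186 = 0.0676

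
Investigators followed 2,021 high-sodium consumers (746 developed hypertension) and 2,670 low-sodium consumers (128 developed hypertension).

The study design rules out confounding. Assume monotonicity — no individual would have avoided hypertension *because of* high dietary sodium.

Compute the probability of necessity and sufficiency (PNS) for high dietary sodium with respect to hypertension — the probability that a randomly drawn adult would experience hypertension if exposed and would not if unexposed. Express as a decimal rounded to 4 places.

p₁ = P(outcome | exposed) = 746/2021 = 0.36912
p₀ = P(outcome | unexposed) = 128/2670 = 0.04794
Under exogeneity and monotonicity, PNS = p₁ − p₀.
PNS = 0.36912 − 0.04794 = 0.32118

PNS ≈ 0.3212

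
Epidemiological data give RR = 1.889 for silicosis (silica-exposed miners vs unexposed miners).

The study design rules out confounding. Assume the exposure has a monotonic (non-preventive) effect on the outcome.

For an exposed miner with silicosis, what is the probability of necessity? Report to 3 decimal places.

PN ≈ 0.471

Under exogeneity and monotonicity, PN = (RR − 1) / RR = 1 − 1/RR.
PN = (1.889 − 1) / 1.889 = 0.889 / 1.889 ≈ 0.4706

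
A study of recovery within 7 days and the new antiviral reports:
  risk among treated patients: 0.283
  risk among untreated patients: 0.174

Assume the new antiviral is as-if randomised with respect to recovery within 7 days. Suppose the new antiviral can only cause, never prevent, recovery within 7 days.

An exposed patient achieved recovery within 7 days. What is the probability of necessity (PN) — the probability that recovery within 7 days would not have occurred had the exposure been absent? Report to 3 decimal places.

Let p₁ = 0.283, p₀ = 0.174.
Under exogeneity and monotonicity, PN = (p₁ − p₀) / p₁.
PN = (0.283 − 0.174) / 0.283 = 0.109 / 0.283 ≈ 0.3852

PN ≈ 0.385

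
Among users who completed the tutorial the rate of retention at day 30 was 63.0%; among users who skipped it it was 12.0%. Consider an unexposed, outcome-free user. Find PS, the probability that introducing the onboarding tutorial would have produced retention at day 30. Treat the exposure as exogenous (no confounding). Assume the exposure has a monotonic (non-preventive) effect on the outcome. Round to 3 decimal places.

p₁ = 0.63, p₀ = 0.12.
Under exogeneity and monotonicity, PS = (p₁ − p₀) / (1 − p₀).
PS = (0.63 − 0.12) / (1 − 0.12) = 0.51 / 0.88 ≈ 0.5795

PS ≈ 0.580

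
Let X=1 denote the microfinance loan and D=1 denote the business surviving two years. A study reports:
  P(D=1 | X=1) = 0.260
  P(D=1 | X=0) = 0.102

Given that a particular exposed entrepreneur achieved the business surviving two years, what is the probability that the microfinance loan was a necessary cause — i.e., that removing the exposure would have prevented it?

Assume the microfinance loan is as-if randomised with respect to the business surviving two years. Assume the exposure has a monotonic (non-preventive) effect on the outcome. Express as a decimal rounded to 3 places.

PN ≈ 0.608

Let p₁ = 0.26, p₀ = 0.102.
Under exogeneity and monotonicity, PN = (p₁ − p₀) / p₁.
PN = (0.26 − 0.102) / 0.26 = 0.158 / 0.26 ≈ 0.6077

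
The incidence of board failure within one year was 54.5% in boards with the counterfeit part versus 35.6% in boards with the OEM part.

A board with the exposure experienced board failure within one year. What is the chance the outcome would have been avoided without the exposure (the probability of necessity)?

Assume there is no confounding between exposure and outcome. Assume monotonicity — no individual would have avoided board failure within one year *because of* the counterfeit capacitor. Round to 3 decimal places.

PN ≈ 0.347

p₁ = 0.545, p₀ = 0.356.
Under exogeneity and monotonicity, PN = (p₁ − p₀) / p₁.
PN = (0.545 − 0.356) / 0.545 = 0.189 / 0.545 ≈ 0.3468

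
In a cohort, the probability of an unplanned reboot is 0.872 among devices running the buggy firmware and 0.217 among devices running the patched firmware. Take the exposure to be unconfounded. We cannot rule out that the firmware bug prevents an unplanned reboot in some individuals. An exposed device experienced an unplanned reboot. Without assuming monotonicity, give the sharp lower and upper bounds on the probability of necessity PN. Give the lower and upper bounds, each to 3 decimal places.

0.751 ≤ PN ≤ 0.898

Let p₁ = 0.872, p₀ = 0.217.
Under exogeneity alone the bounds on PN are max{0,(p₁−p₀)/p₁} ≤ PN ≤ min{1,(1−p₀)/p₁}.
  lower = (p₁ − p₀)/p₁ = 0.655 / 0.872 ≈ 0.7511
  upper = min{1, (1 − p₀)/p₁} = 0.783 / 0.872 ≈ 0.8979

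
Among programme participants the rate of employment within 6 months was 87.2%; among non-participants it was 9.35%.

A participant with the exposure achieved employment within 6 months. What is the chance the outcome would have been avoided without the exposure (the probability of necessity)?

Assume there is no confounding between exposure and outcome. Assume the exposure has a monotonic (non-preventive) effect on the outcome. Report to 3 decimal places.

PN ≈ 0.893

p₁ = 0.872, p₀ = 0.0935.
Under exogeneity and monotonicity, PN = (p₁ − p₀) / p₁.
PN = (0.872 − 0.0935) / 0.872 = 0.7785 / 0.872 ≈ 0.8928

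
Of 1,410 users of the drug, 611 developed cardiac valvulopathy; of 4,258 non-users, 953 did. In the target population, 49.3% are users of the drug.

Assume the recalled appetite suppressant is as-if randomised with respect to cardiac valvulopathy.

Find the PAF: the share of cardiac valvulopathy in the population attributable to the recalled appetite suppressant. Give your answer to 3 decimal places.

PAF ≈ 0.316

p₁ = P(outcome | exposed) = 611/1410 = 0.43333
p₀ = P(outcome | unexposed) = 953/4258 = 0.22381
Overall risk P(Y=1) = π·p₁ + (1−π)·p₀ = 0.493×0.43333 + 0.507×0.22381 = 0.32711.
Under exogeneity, PAF = [P(Y=1) − p₀] / P(Y=1).
PAF = (0.32711 − 0.22381) / 0.32711 ≈ 0.3158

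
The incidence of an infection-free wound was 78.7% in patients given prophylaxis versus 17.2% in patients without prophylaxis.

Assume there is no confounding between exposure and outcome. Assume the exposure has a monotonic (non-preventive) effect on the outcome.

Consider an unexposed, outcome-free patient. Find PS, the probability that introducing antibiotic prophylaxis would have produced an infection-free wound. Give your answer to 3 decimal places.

p₁ = 0.787, p₀ = 0.172.
Under exogeneity and monotonicity, PS = (p₁ − p₀) / (1 − p₀).
PS = (0.787 − 0.172) / (1 − 0.172) = 0.615 / 0.828 ≈ 0.7428

PS ≈ 0.743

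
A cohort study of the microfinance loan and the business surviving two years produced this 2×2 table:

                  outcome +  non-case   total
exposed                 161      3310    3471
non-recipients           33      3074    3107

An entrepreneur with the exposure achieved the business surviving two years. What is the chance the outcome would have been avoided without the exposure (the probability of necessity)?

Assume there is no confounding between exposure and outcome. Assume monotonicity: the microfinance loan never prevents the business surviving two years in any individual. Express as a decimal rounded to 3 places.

PN ≈ 0.771

p₁ = P(outcome | exposed) = 161/3471 = 0.046384
p₀ = P(outcome | unexposed) = 33/3107 = 0.010621
Under exogeneity and monotonicity, PN = (p₁ − p₀)/p₁.
PN = (0.046384 − 0.010621) / 0.046384 ≈ 0.7710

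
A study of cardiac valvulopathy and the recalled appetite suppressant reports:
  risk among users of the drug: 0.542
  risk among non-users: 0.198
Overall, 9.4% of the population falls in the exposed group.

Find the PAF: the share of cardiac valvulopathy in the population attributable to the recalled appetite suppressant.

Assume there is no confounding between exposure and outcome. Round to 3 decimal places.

PAF ≈ 0.140

Let p₁ = 0.542, p₀ = 0.198.
Overall risk P(Y=1) = π·p₁ + (1−π)·p₀ = 0.094×0.542 + 0.906×0.198 = 0.23034.
Under exogeneity, PAF = [P(Y=1) − p₀] / P(Y=1).
PAF = (0.23034 − 0.198) / 0.23034 ≈ 0.1404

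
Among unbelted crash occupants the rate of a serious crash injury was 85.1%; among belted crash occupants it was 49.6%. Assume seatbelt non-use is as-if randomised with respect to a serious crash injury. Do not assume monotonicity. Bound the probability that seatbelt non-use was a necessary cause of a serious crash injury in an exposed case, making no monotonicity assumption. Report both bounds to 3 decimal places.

0.417 ≤ PN ≤ 0.592

p₁ = 0.851, p₀ = 0.496.
Under exogeneity alone the bounds on PN are max{0,(p₁−p₀)/p₁} ≤ PN ≤ min{1,(1−p₀)/p₁}.
  lower = (p₁ − p₀)/p₁ = 0.355 / 0.851 ≈ 0.4172
  upper = min{1, (1 − p₀)/p₁} = 0.504 / 0.851 ≈ 0.5922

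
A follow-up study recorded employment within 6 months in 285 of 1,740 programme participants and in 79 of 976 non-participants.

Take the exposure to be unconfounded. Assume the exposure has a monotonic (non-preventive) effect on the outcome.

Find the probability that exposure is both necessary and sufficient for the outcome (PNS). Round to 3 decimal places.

p₁ = P(outcome | exposed) = 285/1740 = 0.16379
p₀ = P(outcome | unexposed) = 79/976 = 0.080943
Under exogeneity and monotonicity, PNS = p₁ − p₀.
PNS = 0.16379 − 0.080943 = 0.08285

PNS ≈ 0.083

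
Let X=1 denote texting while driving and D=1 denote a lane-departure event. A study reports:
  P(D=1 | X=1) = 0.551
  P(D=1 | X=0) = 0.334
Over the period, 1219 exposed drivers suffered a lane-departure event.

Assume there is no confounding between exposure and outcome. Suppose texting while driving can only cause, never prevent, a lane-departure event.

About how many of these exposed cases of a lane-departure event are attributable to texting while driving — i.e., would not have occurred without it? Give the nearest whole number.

about 480 cases

Let p₁ = 0.551, p₀ = 0.334.
PN = (p₁ − p₀)/p₁ = (0.551 − 0.334) / 0.551 ≈ 0.39383.
Attributable cases ≈ PN × (exposed cases) = 0.39383 × 1219 ≈ 480.08.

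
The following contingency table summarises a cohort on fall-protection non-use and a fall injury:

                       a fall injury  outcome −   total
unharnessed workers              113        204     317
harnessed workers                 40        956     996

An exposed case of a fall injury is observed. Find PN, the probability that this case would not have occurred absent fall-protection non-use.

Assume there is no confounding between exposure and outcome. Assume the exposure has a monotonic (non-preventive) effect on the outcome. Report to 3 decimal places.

PN ≈ 0.887

p₁ = P(outcome | exposed) = 113/317 = 0.35647
p₀ = P(outcome | unexposed) = 40/996 = 0.040161
Under exogeneity and monotonicity, PN = (p₁ − p₀)/p₁.
PN = (0.35647 − 0.040161) / 0.35647 ≈ 0.8873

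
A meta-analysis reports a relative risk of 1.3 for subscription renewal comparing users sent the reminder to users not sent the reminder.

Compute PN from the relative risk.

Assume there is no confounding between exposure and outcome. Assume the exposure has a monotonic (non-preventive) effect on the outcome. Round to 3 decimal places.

PN ≈ 0.231

Under exogeneity and monotonicity, PN = (RR − 1) / RR = 1 − 1/RR.
PN = (1.3 − 1) / 1.3 = 0.3 / 1.3 ≈ 0.2308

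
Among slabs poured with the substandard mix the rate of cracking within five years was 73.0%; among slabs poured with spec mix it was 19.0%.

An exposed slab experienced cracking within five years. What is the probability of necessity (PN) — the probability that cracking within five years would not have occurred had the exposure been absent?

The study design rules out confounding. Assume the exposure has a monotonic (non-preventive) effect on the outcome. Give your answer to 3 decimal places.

PN ≈ 0.740

p₁ = 0.73, p₀ = 0.19.
Under exogeneity and monotonicity, PN = (p₁ − p₀) / p₁.
PN = (0.73 − 0.19) / 0.73 = 0.54 / 0.73 ≈ 0.7397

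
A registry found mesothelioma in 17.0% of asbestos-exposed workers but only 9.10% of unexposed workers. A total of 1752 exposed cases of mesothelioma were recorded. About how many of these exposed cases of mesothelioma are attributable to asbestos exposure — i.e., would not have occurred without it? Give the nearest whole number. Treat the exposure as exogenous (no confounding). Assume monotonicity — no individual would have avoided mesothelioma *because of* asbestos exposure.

about 814 cases

p₁ = 0.17, p₀ = 0.091.
PN = (p₁ − p₀)/p₁ = (0.17 − 0.091) / 0.17 ≈ 0.46471.
Attributable cases ≈ PN × (exposed cases) = 0.46471 × 1752 ≈ 814.16.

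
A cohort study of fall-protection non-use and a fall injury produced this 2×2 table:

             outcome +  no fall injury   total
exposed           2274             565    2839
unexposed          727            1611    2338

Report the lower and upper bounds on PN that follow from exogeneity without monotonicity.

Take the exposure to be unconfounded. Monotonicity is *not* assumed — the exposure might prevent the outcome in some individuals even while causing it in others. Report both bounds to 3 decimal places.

0.612 ≤ PN ≤ 0.860

p₁ = P(outcome | exposed) = 2274/2839 = 0.80099
p₀ = P(outcome | unexposed) = 727/2338 = 0.31095
Under exogeneity alone the bounds on PN are max{0,(p₁−p₀)/p₁} ≤ PN ≤ min{1,(1−p₀)/p₁}.
  lower = (p₁ − p₀)/p₁ = 0.49004 / 0.80099 ≈ 0.6118
  upper = min{1, (1 − p₀)/p₁} = 0.68905 / 0.80099 ≈ 0.8603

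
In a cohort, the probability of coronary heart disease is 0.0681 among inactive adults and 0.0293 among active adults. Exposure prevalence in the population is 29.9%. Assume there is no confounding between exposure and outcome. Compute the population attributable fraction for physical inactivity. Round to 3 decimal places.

Let p₁ = 0.0681, p₀ = 0.0293.
Overall risk P(Y=1) = π·p₁ + (1−π)·p₀ = 0.299×0.0681 + 0.701×0.0293 = 0.040901.
Under exogeneity, PAF = [P(Y=1) − p₀] / P(Y=1).
PAF = (0.040901 − 0.0293) / 0.040901 ≈ 0.2836

PAF ≈ 0.284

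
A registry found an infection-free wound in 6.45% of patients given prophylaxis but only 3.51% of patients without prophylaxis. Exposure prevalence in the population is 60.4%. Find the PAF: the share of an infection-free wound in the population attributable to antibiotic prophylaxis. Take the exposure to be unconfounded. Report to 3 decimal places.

PAF ≈ 0.336

p₁ = 0.0645, p₀ = 0.0351.
Overall risk P(Y=1) = π·p₁ + (1−π)·p₀ = 0.604×0.0645 + 0.396×0.0351 = 0.052858.
Under exogeneity, PAF = [P(Y=1) − p₀] / P(Y=1).
PAF = (0.052858 − 0.0351) / 0.052858 ≈ 0.3360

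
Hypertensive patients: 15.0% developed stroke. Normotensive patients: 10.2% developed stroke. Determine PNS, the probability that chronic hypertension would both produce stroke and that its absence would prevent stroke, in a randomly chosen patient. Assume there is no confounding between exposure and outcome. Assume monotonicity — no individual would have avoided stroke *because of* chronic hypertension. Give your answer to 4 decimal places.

PNS ≈ 0.0480

p₁ = 0.15, p₀ = 0.102.
Under exogeneity and monotonicity, PNS = p₁ − p₀.
PNS = 0.15 − 0.102 = 0.048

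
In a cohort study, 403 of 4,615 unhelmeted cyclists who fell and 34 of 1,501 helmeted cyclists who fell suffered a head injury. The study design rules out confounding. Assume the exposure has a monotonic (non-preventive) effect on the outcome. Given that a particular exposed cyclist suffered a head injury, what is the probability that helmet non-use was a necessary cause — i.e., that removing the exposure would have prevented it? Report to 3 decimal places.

p₁ = P(outcome | exposed) = 403/4615 = 0.087324
p₀ = P(outcome | unexposed) = 34/1501 = 0.022652
Under exogeneity and monotonicity, PN = (p₁ − p₀) / p₁.
PN = (0.087324 − 0.022652) / 0.087324 = 0.064672 / 0.087324 ≈ 0.7406

PN ≈ 0.741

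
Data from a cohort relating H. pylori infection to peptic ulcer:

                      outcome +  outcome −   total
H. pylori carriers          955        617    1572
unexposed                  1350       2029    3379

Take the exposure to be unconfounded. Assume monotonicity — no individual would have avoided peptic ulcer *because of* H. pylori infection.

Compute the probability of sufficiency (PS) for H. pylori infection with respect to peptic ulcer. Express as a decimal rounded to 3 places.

PS ≈ 0.346

p₁ = P(outcome | exposed) = 955/1572 = 0.60751
p₀ = P(outcome | unexposed) = 1350/3379 = 0.39953
Under exogeneity and monotonicity, PS = (p₁ − p₀)/(1 − p₀).
PS = (0.60751 − 0.39953) / 0.60047 ≈ 0.3464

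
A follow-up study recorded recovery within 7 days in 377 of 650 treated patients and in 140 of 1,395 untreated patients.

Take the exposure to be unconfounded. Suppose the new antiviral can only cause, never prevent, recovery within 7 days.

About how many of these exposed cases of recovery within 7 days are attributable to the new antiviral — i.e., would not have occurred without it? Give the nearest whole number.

p₁ = P(outcome | exposed) = 377/650 = 0.58
p₀ = P(outcome | unexposed) = 140/1395 = 0.10036
PN = (p₁ − p₀)/p₁ = (0.58 − 0.10036) / 0.58 ≈ 0.82697.
Attributable cases ≈ PN × (exposed cases) = 0.82697 × 377 ≈ 311.77.

about 312 cases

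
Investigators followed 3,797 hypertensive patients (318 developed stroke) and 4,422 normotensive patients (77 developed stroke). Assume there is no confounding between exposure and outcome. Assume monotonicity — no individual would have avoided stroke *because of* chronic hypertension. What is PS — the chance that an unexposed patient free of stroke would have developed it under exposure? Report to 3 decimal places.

PS ≈ 0.068

p₁ = P(outcome | exposed) = 318/3797 = 0.08375
p₀ = P(outcome | unexposed) = 77/4422 = 0.017413
Under exogeneity and monotonicity, PS = (p₁ − p₀) / (1 − p₀).
PS = (0.08375 − 0.017413) / (1 − 0.017413) = 0.066337 / 0.98259 ≈ 0.0675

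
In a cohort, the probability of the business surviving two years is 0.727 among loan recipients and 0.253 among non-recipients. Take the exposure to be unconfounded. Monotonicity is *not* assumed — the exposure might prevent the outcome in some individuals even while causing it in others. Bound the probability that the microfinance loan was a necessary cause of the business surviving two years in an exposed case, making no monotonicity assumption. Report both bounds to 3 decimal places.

0.652 ≤ PN ≤ 1.000

Let p₁ = 0.727, p₀ = 0.253.
Under exogeneity alone the bounds on PN are max{0,(p₁−p₀)/p₁} ≤ PN ≤ min{1,(1−p₀)/p₁}.
  lower = (p₁ − p₀)/p₁ = 0.474 / 0.727 ≈ 0.6520
  upper = min{1, (1 − p₀)/p₁} = 0.747 / 0.727 ≈ 1.0275 → capped at 1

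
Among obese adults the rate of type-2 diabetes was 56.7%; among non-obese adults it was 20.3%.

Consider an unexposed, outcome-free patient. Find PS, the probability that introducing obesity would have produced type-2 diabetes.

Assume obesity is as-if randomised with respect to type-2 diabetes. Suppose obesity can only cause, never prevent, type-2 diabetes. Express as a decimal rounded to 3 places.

PS ≈ 0.457

p₁ = 0.567, p₀ = 0.203.
Under exogeneity and monotonicity, PS = (p₁ − p₀) / (1 − p₀).
PS = (0.567 − 0.203) / (1 − 0.203) = 0.364 / 0.797 ≈ 0.4567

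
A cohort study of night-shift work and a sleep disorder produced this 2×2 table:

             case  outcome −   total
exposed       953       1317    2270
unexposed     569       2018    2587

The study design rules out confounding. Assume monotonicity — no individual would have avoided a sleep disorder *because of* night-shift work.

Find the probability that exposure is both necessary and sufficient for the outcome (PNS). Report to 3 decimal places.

PNS ≈ 0.200

p₁ = P(outcome | exposed) = 953/2270 = 0.41982
p₀ = P(outcome | unexposed) = 569/2587 = 0.21995
Under exogeneity and monotonicity, PNS = p₁ − p₀.
PNS = 0.41982 − 0.21995 = 0.19988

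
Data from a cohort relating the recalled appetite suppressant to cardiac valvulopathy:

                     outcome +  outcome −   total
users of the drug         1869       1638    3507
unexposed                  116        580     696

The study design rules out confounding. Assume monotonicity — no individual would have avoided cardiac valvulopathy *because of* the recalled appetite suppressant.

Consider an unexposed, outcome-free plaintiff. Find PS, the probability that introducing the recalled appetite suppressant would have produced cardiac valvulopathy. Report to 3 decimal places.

PS ≈ 0.440

p₁ = P(outcome | exposed) = 1869/3507 = 0.53293
p₀ = P(outcome | unexposed) = 116/696 = 0.16667
Under exogeneity and monotonicity, PS = (p₁ − p₀)/(1 − p₀).
PS = (0.53293 − 0.16667) / 0.83333 ≈ 0.4395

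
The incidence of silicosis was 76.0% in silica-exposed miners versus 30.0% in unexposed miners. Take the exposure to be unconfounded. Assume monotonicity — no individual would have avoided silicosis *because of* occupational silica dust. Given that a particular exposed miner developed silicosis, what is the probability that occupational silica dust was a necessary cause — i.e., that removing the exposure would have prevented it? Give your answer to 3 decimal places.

p₁ = 0.76, p₀ = 0.3.
Under exogeneity and monotonicity, PN = (p₁ − p₀) / p₁.
PN = (0.76 − 0.3) / 0.76 = 0.46 / 0.76 ≈ 0.6053

PN ≈ 0.605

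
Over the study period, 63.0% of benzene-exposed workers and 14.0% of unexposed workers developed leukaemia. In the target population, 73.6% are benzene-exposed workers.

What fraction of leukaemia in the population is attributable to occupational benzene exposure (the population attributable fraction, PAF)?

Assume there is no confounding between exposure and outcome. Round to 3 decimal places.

PAF ≈ 0.720

p₁ = 0.63, p₀ = 0.14.
Overall risk P(Y=1) = π·p₁ + (1−π)·p₀ = 0.736×0.63 + 0.264×0.14 = 0.50064.
Under exogeneity, PAF = [P(Y=1) − p₀] / P(Y=1).
PAF = (0.50064 − 0.14) / 0.50064 ≈ 0.7204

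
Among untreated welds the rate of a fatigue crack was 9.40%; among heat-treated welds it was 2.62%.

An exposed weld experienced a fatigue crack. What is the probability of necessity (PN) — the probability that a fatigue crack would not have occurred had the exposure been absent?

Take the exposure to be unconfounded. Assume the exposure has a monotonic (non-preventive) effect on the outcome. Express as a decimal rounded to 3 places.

p₁ = 0.094, p₀ = 0.0262.
Under exogeneity and monotonicity, PN = (p₁ − p₀) / p₁.
PN = (0.094 − 0.0262) / 0.094 = 0.0678 / 0.094 ≈ 0.7213

PN ≈ 0.721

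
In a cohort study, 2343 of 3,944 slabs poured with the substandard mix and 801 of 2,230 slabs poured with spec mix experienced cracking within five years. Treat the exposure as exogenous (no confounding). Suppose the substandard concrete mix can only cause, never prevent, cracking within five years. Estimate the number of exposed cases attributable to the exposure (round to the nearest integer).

p₁ = P(outcome | exposed) = 2343/3944 = 0.59407
p₀ = P(outcome | unexposed) = 801/2230 = 0.35919
PN = (p₁ − p₀)/p₁ = (0.59407 − 0.35919) / 0.59407 ≈ 0.39537.
Attributable cases ≈ PN × (exposed cases) = 0.39537 × 2343 ≈ 926.34.

about 926 cases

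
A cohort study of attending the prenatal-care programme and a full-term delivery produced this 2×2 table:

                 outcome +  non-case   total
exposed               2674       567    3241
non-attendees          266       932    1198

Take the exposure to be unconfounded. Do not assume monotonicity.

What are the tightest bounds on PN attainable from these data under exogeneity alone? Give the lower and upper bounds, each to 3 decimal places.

p₁ = P(outcome | exposed) = 2674/3241 = 0.82505
p₀ = P(outcome | unexposed) = 266/1198 = 0.22204
Under exogeneity alone the bounds on PN are max{0,(p₁−p₀)/p₁} ≤ PN ≤ min{1,(1−p₀)/p₁}.
  lower = (p₁ − p₀)/p₁ = 0.60302 / 0.82505 ≈ 0.7309
  upper = min{1, (1 − p₀)/p₁} = 0.77796 / 0.82505 ≈ 0.9429

0.731 ≤ PN ≤ 0.943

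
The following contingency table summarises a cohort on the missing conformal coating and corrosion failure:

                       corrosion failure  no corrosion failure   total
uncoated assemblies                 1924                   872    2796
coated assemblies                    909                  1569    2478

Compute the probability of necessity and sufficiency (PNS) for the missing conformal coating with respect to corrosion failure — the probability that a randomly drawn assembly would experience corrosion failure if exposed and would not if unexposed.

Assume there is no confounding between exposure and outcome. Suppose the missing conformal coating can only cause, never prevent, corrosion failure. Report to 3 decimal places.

PNS ≈ 0.321

p₁ = P(outcome | exposed) = 1924/2796 = 0.68813
p₀ = P(outcome | unexposed) = 909/2478 = 0.36683
Under exogeneity and monotonicity, PNS = p₁ − p₀.
PNS = 0.68813 − 0.36683 = 0.3213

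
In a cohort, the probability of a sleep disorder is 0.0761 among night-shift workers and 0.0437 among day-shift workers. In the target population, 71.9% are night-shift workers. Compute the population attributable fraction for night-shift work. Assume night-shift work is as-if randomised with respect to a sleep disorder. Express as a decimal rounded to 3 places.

PAF ≈ 0.348

Let p₁ = 0.0761, p₀ = 0.0437.
Overall risk P(Y=1) = π·p₁ + (1−π)·p₀ = 0.719×0.0761 + 0.281×0.0437 = 0.066996.
Under exogeneity, PAF = [P(Y=1) − p₀] / P(Y=1).
PAF = (0.066996 − 0.0437) / 0.066996 ≈ 0.3477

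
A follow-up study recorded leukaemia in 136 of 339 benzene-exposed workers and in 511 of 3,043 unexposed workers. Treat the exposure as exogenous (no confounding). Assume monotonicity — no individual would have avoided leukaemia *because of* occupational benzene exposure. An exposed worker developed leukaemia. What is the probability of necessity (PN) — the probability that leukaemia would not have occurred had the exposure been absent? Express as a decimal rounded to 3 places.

p₁ = P(outcome | exposed) = 136/339 = 0.40118
p₀ = P(outcome | unexposed) = 511/3043 = 0.16793
Under exogeneity and monotonicity, PN = (p₁ − p₀) / p₁.
PN = (0.40118 − 0.16793) / 0.40118 = 0.23325 / 0.40118 ≈ 0.5814

PN ≈ 0.581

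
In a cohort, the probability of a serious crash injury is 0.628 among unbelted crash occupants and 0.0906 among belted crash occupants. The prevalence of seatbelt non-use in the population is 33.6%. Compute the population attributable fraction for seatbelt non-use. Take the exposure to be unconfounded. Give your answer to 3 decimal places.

Let p₁ = 0.628, p₀ = 0.0906.
Overall risk P(Y=1) = π·p₁ + (1−π)·p₀ = 0.336×0.628 + 0.664×0.0906 = 0.27117.
Under exogeneity, PAF = [P(Y=1) − p₀] / P(Y=1).
PAF = (0.27117 − 0.0906) / 0.27117 ≈ 0.6659

PAF ≈ 0.666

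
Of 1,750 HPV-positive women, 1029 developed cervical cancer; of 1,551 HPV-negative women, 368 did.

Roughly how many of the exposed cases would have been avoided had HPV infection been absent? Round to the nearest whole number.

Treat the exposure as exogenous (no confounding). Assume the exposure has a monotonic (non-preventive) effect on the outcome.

p₁ = P(outcome | exposed) = 1029/1750 = 0.588
p₀ = P(outcome | unexposed) = 368/1551 = 0.23727
PN = (p₁ − p₀)/p₁ = (0.588 − 0.23727) / 0.588 ≈ 0.59649.
Attributable cases ≈ PN × (exposed cases) = 0.59649 × 1029 ≈ 613.78.

about 614 cases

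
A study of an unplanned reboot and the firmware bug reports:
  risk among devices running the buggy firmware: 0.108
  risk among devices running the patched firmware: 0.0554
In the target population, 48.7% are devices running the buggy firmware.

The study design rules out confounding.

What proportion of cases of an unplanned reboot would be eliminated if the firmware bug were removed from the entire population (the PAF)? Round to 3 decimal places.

Let p₁ = 0.108, p₀ = 0.0554.
Overall risk P(Y=1) = π·p₁ + (1−π)·p₀ = 0.487×0.108 + 0.513×0.0554 = 0.081016.
Under exogeneity, PAF = [P(Y=1) − p₀] / P(Y=1).
PAF = (0.081016 − 0.0554) / 0.081016 ≈ 0.3162

PAF ≈ 0.316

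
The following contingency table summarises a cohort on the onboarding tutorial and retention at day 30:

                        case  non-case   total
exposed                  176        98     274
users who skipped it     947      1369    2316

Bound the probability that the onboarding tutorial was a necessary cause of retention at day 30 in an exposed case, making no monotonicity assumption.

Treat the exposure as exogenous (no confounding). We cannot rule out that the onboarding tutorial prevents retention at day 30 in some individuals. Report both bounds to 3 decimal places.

p₁ = P(outcome | exposed) = 176/274 = 0.64234
p₀ = P(outcome | unexposed) = 947/2316 = 0.40889
Under exogeneity alone the bounds on PN are max{0,(p₁−p₀)/p₁} ≤ PN ≤ min{1,(1−p₀)/p₁}.
  lower = (p₁ − p₀)/p₁ = 0.23344 / 0.64234 ≈ 0.3634
  upper = min{1, (1 − p₀)/p₁} = 0.59111 / 0.64234 ≈ 0.9202

0.363 ≤ PN ≤ 0.920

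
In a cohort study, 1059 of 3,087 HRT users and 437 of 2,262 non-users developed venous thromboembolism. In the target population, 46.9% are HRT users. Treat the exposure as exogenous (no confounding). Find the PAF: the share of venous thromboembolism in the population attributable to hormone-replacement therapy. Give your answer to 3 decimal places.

p₁ = P(outcome | exposed) = 1059/3087 = 0.34305
p₀ = P(outcome | unexposed) = 437/2262 = 0.19319
Overall risk P(Y=1) = π·p₁ + (1−π)·p₀ = 0.469×0.34305 + 0.531×0.19319 = 0.26348.
Under exogeneity, PAF = [P(Y=1) − p₀] / P(Y=1).
PAF = (0.26348 − 0.19319) / 0.26348 ≈ 0.2668

PAF ≈ 0.267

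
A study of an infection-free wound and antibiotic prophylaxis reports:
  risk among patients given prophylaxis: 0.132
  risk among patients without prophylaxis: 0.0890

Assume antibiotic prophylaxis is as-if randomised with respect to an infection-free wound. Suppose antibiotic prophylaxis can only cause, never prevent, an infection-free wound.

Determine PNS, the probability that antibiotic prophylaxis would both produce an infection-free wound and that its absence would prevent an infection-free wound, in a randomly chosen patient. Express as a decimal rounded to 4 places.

Let p₁ = 0.132, p₀ = 0.089.
Under exogeneity and monotonicity, PNS = p₁ − p₀.
PNS = 0.132 − 0.089 = 0.043

PNS ≈ 0.0430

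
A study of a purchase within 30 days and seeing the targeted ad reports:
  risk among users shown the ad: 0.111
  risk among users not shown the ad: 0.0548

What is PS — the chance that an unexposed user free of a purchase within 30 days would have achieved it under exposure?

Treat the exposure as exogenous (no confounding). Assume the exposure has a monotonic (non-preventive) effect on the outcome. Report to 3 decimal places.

Let p₁ = 0.111, p₀ = 0.0548.
Under exogeneity and monotonicity, PS = (p₁ − p₀) / (1 − p₀).
PS = (0.111 − 0.0548) / (1 − 0.0548) = 0.0562 / 0.9452 ≈ 0.0595

PS ≈ 0.059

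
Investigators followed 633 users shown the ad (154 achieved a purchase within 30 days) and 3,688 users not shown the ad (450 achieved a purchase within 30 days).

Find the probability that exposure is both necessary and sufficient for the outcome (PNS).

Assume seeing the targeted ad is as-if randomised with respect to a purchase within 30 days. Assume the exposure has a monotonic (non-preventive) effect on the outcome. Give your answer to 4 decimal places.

PNS ≈ 0.1213

p₁ = P(outcome | exposed) = 154/633 = 0.24329
p₀ = P(outcome | unexposed) = 450/3688 = 0.12202
Under exogeneity and monotonicity, PNS = p₁ − p₀.
PNS = 0.24329 − 0.12202 = 0.12127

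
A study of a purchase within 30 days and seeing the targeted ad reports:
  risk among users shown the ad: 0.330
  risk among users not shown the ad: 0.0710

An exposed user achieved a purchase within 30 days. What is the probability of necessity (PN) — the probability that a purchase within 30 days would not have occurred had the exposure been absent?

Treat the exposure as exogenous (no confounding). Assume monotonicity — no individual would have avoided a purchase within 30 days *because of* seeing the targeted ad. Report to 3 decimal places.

PN ≈ 0.785

Let p₁ = 0.33, p₀ = 0.071.
Under exogeneity and monotonicity, PN = (p₁ − p₀) / p₁.
PN = (0.33 − 0.071) / 0.33 = 0.259 / 0.33 ≈ 0.7848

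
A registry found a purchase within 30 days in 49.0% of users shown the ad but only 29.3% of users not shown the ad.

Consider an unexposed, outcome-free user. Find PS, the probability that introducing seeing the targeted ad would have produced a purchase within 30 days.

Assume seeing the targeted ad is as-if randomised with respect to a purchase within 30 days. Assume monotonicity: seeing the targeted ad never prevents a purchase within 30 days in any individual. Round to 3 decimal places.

p₁ = 0.49, p₀ = 0.293.
Under exogeneity and monotonicity, PS = (p₁ − p₀) / (1 − p₀).
PS = (0.49 − 0.293) / (1 − 0.293) = 0.197 / 0.707 ≈ 0.2786

PS ≈ 0.279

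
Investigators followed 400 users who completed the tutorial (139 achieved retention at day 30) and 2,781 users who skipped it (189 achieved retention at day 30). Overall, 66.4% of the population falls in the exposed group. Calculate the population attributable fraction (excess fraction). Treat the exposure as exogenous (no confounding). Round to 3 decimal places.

PAF ≈ 0.732

p₁ = P(outcome | exposed) = 139/400 = 0.3475
p₀ = P(outcome | unexposed) = 189/2781 = 0.067961
Overall risk P(Y=1) = π·p₁ + (1−π)·p₀ = 0.664×0.3475 + 0.336×0.067961 = 0.25357.
Under exogeneity, PAF = [P(Y=1) − p₀] / P(Y=1).
PAF = (0.25357 − 0.067961) / 0.25357 ≈ 0.7320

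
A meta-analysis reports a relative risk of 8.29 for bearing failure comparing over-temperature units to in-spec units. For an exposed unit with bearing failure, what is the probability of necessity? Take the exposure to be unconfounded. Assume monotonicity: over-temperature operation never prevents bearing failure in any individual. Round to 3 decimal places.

Under exogeneity and monotonicity, PN = (RR − 1) / RR = 1 − 1/RR.
PN = (8.29 − 1) / 8.29 = 7.29 / 8.29 ≈ 0.8794

PN ≈ 0.879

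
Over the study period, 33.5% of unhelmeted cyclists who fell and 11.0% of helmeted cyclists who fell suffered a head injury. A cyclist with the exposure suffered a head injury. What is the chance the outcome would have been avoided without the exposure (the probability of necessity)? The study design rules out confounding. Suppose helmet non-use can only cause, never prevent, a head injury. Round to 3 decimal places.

PN ≈ 0.672

p₁ = 0.335, p₀ = 0.11.
Under exogeneity and monotonicity, PN = (p₁ − p₀) / p₁.
PN = (0.335 − 0.11) / 0.335 = 0.225 / 0.335 ≈ 0.6716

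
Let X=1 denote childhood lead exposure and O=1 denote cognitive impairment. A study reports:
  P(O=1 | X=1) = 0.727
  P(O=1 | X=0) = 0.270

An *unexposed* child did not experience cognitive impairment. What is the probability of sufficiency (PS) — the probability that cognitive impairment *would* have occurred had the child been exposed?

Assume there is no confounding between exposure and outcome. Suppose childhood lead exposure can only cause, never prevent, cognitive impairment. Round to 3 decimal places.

PS ≈ 0.626

Let p₁ = 0.727, p₀ = 0.27.
Under exogeneity and monotonicity, PS = (p₁ − p₀) / (1 − p₀).
PS = (0.727 − 0.27) / (1 − 0.27) = 0.457 / 0.73 ≈ 0.6260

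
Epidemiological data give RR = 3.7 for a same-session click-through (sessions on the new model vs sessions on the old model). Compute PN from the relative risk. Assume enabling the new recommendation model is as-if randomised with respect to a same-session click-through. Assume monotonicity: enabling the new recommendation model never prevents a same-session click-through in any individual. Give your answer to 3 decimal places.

PN ≈ 0.730

Under exogeneity and monotonicity, PN = (RR − 1) / RR = 1 − 1/RR.
PN = (3.7 − 1) / 3.7 = 2.7 / 3.7 ≈ 0.7297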